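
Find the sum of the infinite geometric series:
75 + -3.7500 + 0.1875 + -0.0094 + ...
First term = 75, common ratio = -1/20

For |r| < 1, S = a / (1 - r)
S = 75 / (1 - (-1/20))
S = 75 / (21/20)
S = 500/7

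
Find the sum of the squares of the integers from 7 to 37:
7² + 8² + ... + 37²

Use ∑_{k=1}^{n} k² = n(n+1)(2n+1)/6, then subtract the first 6 terms.
∑_{k=1}^{37} k² = 37×38×75/6 = 17575
∑_{k=1}^{6} k² = 6×7×13/6 = 91
∑_{k=7}^{37} k² = 17575 - 91 = 17484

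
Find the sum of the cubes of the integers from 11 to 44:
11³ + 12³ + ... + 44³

Use ∑_{k=1}^{n} k³ = [n(n+1)/2]², then subtract the first 10 terms.
∑_{k=1}^{44} k³ = [44×45/2]² = 990² = 980100
∑_{k=1}^{10} k³ = [10×11/2]² = 55² = 3025
∑_{k=11}^{44} k³ = 980100 - 3025 = 977075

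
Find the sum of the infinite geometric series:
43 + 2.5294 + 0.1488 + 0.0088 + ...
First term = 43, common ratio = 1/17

For |r| < 1, S = a / (1 - r)
S = 43 / (1 - (1/17))
S = 43 / (16/17)
S = 731/16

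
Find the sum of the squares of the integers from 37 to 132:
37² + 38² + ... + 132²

Use ∑_{k=1}^{n} k² = n(n+1)(2n+1)/6, then subtract the first 36 terms.
∑_{k=1}^{132} k² = 132×133×265/6 = 775390
∑_{k=1}^{36} k² = 36×37×73/6 = 16206
∑_{k=37}^{132} k² = 775390 - 16206 = 759184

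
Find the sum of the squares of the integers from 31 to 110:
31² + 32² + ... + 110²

Use ∑_{k=1}^{n} k² = n(n+1)(2n+1)/6, then subtract the first 30 terms.
∑_{k=1}^{110} k² = 110×111×221/6 = 449735
∑_{k=1}^{30} k² = 30×31×61/6 = 9455
∑_{k=31}^{110} k² = 449735 - 9455 = 440280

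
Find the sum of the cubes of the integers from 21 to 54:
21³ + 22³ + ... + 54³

Use ∑_{k=1}^{n} k³ = [n(n+1)/2]², then subtract the first 20 terms.
∑_{k=1}^{54} k³ = [54×55/2]² = 1485² = 2205225
∑_{k=1}^{20} k³ = [20×21/2]² = 210² = 44100
∑_{k=21}^{54} k³ = 2205225 - 44100 = 2161125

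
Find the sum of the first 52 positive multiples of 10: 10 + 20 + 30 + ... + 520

Factor out 10: = 10(1 + 2 + ... + 52) = 10 × n(n+1)/2
= 10 × 52×53/2
= 10 × 1378
= 13780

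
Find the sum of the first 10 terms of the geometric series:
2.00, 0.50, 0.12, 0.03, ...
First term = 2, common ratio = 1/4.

Sₙ = a(1 - rⁿ) / (1 - r)
S_10 = 2(1 - (1/4)^10) / (1 - (1/4))
S_10 = 2(1 - (1/1048576)) / (3/4)
S_10 = 349525/131072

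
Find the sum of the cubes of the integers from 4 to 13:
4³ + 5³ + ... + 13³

Use ∑_{k=1}^{n} k³ = [n(n+1)/2]², then subtract the first 3 terms.
∑_{k=1}^{13} k³ = [13×14/2]² = 91² = 8281
∑_{k=1}^{3} k³ = [3×4/2]² = 6² = 36
∑_{k=4}^{13} k³ = 8281 - 36 = 8245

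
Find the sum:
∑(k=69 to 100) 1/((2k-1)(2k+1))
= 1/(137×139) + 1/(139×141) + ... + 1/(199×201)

Partial fractions: 1/((2k-1)(2k+1)) = (1/2)[1/(2k-1) - 1/(2k+1)]
The series telescopes:
= (1/2)[1/137 - 1/201]
= 32/27537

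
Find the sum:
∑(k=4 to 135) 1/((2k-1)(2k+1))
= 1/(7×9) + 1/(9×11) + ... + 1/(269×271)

Partial fractions: 1/((2k-1)(2k+1)) = (1/2)[1/(2k-1) - 1/(2k+1)]
The series telescopes:
= (1/2)[1/7 - 1/271]
= 132/1897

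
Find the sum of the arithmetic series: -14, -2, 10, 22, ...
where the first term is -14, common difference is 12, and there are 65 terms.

Sₙ = n/2 × (first + last)
Last term = a + (n-1)d = -14 + (65-1)×12 = 754
S_65 = 65/2 × (-14 + 754)
S_65 = 65/2 × 740 = 24050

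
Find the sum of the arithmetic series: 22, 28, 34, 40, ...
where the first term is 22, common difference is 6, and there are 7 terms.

Sₙ = n/2 × (first + last)
Last term = a + (n-1)d = 22 + (7-1)×6 = 58
S_7 = 7/2 × (22 + 58)
S_7 = 7/2 × 80 = 280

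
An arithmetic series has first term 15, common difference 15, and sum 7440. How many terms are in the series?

Using S = n/2 × [2a + (n-1)d]
7440 = n/2 × [2(15) + (n-1)(15)]
7440 = n/2 × [30 + 15n - 15]
14880 = n × [15 + 15n]
15n² + (15)n - 14880 = 0
Discriminant: Δ = (15)² - 4(15)(-14880) = 225 + 892800 = 893025
√Δ = 945
n = [-(15) + √Δ] / (2·15) = (-15 + 945) / 30 = 930 / 30 = 31
(The negative root is discarded since n must be a positive integer.)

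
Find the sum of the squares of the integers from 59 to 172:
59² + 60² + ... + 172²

Use ∑_{k=1}^{n} k² = n(n+1)(2n+1)/6, then subtract the first 58 terms.
∑_{k=1}^{172} k² = 172×173×345/6 = 1710970
∑_{k=1}^{58} k² = 58×59×117/6 = 66729
∑_{k=59}^{172} k² = 1710970 - 66729 = 1644241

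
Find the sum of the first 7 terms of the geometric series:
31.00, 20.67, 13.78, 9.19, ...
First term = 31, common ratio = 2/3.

Sₙ = a(1 - rⁿ) / (1 - r)
S_7 = 31(1 - (2/3)^7) / (1 - (2/3))
S_7 = 31(1 - (128/2187)) / (1/3)
S_7 = 63829/729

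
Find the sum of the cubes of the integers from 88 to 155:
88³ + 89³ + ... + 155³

Use ∑_{k=1}^{n} k³ = [n(n+1)/2]², then subtract the first 87 terms.
∑_{k=1}^{155} k³ = [155×156/2]² = 12090² = 146168100
∑_{k=1}^{87} k³ = [87×88/2]² = 3828² = 14653584
∑_{k=88}^{155} k³ = 146168100 - 14653584 = 131514516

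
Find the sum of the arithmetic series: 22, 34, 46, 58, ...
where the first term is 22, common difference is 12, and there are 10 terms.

Sₙ = n/2 × (first + last)
Last term = a + (n-1)d = 22 + (10-1)×12 = 130
S_10 = 10/2 × (22 + 130)
S_10 = 10/2 × 152 = 760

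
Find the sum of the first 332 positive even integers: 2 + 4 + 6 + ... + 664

Sum of first n even numbers = n(n+1)
= 332×333
= 110556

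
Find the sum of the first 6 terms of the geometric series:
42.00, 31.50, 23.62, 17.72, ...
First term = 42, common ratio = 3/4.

Sₙ = a(1 - rⁿ) / (1 - r)
S_6 = 42(1 - (3/4)^6) / (1 - (3/4))
S_6 = 42(1 - (729/4096)) / (1/4)
S_6 = 70707/512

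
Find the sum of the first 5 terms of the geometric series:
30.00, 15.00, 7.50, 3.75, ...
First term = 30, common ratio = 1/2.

Sₙ = a(1 - rⁿ) / (1 - r)
S_5 = 30(1 - (1/2)^5) / (1 - (1/2))
S_5 = 30(1 - (1/32)) / (1/2)
S_5 = 465/8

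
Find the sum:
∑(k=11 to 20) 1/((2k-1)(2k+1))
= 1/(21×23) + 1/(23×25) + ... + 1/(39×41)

Partial fractions: 1/((2k-1)(2k+1)) = (1/2)[1/(2k-1) - 1/(2k+1)]
The series telescopes:
= (1/2)[1/21 - 1/41]
= 10/861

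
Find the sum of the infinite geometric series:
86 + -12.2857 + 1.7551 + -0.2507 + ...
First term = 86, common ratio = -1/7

For |r| < 1, S = a / (1 - r)
S = 86 / (1 - (-1/7))
S = 86 / (8/7)
S = 301/4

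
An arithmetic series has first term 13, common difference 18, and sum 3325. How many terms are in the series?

Using S = n/2 × [2a + (n-1)d]
3325 = n/2 × [2(13) + (n-1)(18)]
3325 = n/2 × [26 + 18n - 18]
6650 = n × [8 + 18n]
18n² + (8)n - 6650 = 0
Discriminant: Δ = (8)² - 4(18)(-6650) = 64 + 478800 = 478864
√Δ = 692
n = [-(8) + √Δ] / (2·18) = (-8 + 692) / 36 = 684 / 36 = 19
(The negative root is discarded since n must be a positive integer.)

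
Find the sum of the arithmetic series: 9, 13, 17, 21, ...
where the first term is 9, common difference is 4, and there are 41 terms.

Sₙ = n/2 × (first + last)
Last term = a + (n-1)d = 9 + (41-1)×4 = 169
S_41 = 41/2 × (9 + 169)
S_41 = 41/2 × 178 = 3649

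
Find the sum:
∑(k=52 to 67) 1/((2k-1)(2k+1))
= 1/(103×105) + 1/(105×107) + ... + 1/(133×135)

Partial fractions: 1/((2k-1)(2k+1)) = (1/2)[1/(2k-1) - 1/(2k+1)]
The series telescopes:
= (1/2)[1/103 - 1/135]
= 16/13905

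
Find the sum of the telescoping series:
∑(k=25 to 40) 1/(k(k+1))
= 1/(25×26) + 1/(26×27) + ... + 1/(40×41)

Partial fractions: 1/(k(k+1)) = 1/k - 1/(k+1)
The series telescopes:
= (1/25 - 1/26) + (1/26 - 1/27) + ... + (1/40 - 1/41)
= 1/25 - 1/41
= 16/1025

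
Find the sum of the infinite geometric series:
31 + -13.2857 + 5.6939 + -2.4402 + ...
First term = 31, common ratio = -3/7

For |r| < 1, S = a / (1 - r)
S = 31 / (1 - (-3/7))
S = 31 / (10/7)
S = 217/10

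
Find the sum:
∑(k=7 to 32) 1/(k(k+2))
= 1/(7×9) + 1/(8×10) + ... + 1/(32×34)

Partial fractions: 1/(k(k+2)) = (1/2)[1/k - 1/(k+2)]
Telescoping leaves the first two and last two terms:
= (1/2)[1/7 + 1/8 - 1/33 - 1/34]
= 6539/62832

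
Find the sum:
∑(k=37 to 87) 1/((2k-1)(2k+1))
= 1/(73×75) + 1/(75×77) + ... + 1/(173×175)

Partial fractions: 1/((2k-1)(2k+1)) = (1/2)[1/(2k-1) - 1/(2k+1)]
The series telescopes:
= (1/2)[1/73 - 1/175]
= 51/12775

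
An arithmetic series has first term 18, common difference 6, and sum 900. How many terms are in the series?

Using S = n/2 × [2a + (n-1)d]
900 = n/2 × [2(18) + (n-1)(6)]
900 = n/2 × [36 + 6n - 6]
1800 = n × [30 + 6n]
6n² + (30)n - 1800 = 0
Discriminant: Δ = (30)² - 4(6)(-1800) = 900 + 43200 = 44100
√Δ = 210
n = [-(30) + √Δ] / (2·6) = (-30 + 210) / 12 = 180 / 12 = 15
(The negative root is discarded since n must be a positive integer.)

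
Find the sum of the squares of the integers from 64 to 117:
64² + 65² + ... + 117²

Use ∑_{k=1}^{n} k² = n(n+1)(2n+1)/6, then subtract the first 63 terms.
∑_{k=1}^{117} k² = 117×118×235/6 = 540735
∑_{k=1}^{63} k² = 63×64×127/6 = 85344
∑_{k=64}^{117} k² = 540735 - 85344 = 455391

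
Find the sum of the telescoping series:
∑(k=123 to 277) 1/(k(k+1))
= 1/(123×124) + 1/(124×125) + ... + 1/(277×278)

Partial fractions: 1/(k(k+1)) = 1/k - 1/(k+1)
The series telescopes:
= (1/123 - 1/124) + (1/124 - 1/125) + ... + (1/277 - 1/278)
= 1/123 - 1/278
= 155/34194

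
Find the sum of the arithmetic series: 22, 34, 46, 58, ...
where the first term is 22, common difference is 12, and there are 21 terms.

Sₙ = n/2 × (first + last)
Last term = a + (n-1)d = 22 + (21-1)×12 = 262
S_21 = 21/2 × (22 + 262)
S_21 = 21/2 × 284 = 2982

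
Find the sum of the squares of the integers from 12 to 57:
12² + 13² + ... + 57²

Use ∑_{k=1}^{n} k² = n(n+1)(2n+1)/6, then subtract the first 11 terms.
∑_{k=1}^{57} k² = 57×58×115/6 = 63365
∑_{k=1}^{11} k² = 11×12×23/6 = 506
∑_{k=12}^{57} k² = 63365 - 506 = 62859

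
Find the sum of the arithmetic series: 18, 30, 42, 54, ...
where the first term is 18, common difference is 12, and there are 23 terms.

Sₙ = n/2 × (first + last)
Last term = a + (n-1)d = 18 + (23-1)×12 = 282
S_23 = 23/2 × (18 + 282)
S_23 = 23/2 × 300 = 3450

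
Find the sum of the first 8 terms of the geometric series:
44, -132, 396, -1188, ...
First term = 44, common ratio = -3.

Sₙ = a(1 - rⁿ) / (1 - r)
S_8 = 44(1 - (-3)^8) / (1 - (-3))
S_8 = 44(1 - 6561) / (4)
S_8 = -72160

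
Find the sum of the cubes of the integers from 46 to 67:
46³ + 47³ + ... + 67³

Use ∑_{k=1}^{n} k³ = [n(n+1)/2]², then subtract the first 45 terms.
∑_{k=1}^{67} k³ = [67×68/2]² = 2278² = 5189284
∑_{k=1}^{45} k³ = [45×46/2]² = 1035² = 1071225
∑_{k=46}^{67} k³ = 5189284 - 1071225 = 4118059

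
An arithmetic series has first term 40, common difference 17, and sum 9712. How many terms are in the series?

Using S = n/2 × [2a + (n-1)d]
9712 = n/2 × [2(40) + (n-1)(17)]
9712 = n/2 × [80 + 17n - 17]
19424 = n × [63 + 17n]
17n² + (63)n - 19424 = 0
Discriminant: Δ = (63)² - 4(17)(-19424) = 3969 + 1320832 = 1324801
√Δ = 1151
n = [-(63) + √Δ] / (2·17) = (-63 + 1151) / 34 = 1088 / 34 = 32
(The negative root is discarded since n must be a positive integer.)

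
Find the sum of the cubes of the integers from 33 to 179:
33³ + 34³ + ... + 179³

Use ∑_{k=1}^{n} k³ = [n(n+1)/2]², then subtract the first 32 terms.
∑_{k=1}^{179} k³ = [179×180/2]² = 16110² = 259532100
∑_{k=1}^{32} k³ = [32×33/2]² = 528² = 278784
∑_{k=33}^{179} k³ = 259532100 - 278784 = 259253316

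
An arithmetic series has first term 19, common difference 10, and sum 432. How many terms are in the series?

Using S = n/2 × [2a + (n-1)d]
432 = n/2 × [2(19) + (n-1)(10)]
432 = n/2 × [38 + 10n - 10]
864 = n × [28 + 10n]
10n² + (28)n - 864 = 0
Discriminant: Δ = (28)² - 4(10)(-864) = 784 + 34560 = 35344
√Δ = 188
n = [-(28) + √Δ] / (2·10) = (-28 + 188) / 20 = 160 / 20 = 8
(The negative root is discarded since n must be a positive integer.)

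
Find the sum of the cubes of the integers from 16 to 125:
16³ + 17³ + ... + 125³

Use ∑_{k=1}^{n} k³ = [n(n+1)/2]², then subtract the first 15 terms.
∑_{k=1}^{125} k³ = [125×126/2]² = 7875² = 62015625
∑_{k=1}^{15} k³ = [15×16/2]² = 120² = 14400
∑_{k=16}^{125} k³ = 62015625 - 14400 = 62001225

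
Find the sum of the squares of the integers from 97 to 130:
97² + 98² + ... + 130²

Use ∑_{k=1}^{n} k² = n(n+1)(2n+1)/6, then subtract the first 96 terms.
∑_{k=1}^{130} k² = 130×131×261/6 = 740805
∑_{k=1}^{96} k² = 96×97×193/6 = 299536
∑_{k=97}^{130} k² = 740805 - 299536 = 441269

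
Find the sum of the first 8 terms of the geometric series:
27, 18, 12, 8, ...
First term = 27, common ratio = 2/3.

Sₙ = a(1 - rⁿ) / (1 - r)
S_8 = 27(1 - (2/3)^8) / (1 - (2/3))
S_8 = 27(1 - (256/6561)) / (1/3)
S_8 = 6305/81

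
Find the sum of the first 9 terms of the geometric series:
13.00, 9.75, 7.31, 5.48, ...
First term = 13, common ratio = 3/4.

Sₙ = a(1 - rⁿ) / (1 - r)
S_9 = 13(1 - (3/4)^9) / (1 - (3/4))
S_9 = 13(1 - (19683/262144)) / (1/4)
S_9 = 3151993/65536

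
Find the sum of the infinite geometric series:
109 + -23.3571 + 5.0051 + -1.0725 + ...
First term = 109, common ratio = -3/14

For |r| < 1, S = a / (1 - r)
S = 109 / (1 - (-3/14))
S = 109 / (17/14)
S = 1526/17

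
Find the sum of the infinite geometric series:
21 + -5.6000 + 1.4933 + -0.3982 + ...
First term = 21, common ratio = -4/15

For |r| < 1, S = a / (1 - r)
S = 21 / (1 - (-4/15))
S = 21 / (19/15)
S = 315/19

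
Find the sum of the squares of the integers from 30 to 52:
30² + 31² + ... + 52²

Use ∑_{k=1}^{n} k² = n(n+1)(2n+1)/6, then subtract the first 29 terms.
∑_{k=1}^{52} k² = 52×53×105/6 = 48230
∑_{k=1}^{29} k² = 29×30×59/6 = 8555
∑_{k=30}^{52} k² = 48230 - 8555 = 39675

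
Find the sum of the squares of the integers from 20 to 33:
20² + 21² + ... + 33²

Use ∑_{k=1}^{n} k² = n(n+1)(2n+1)/6, then subtract the first 19 terms.
∑_{k=1}^{33} k² = 33×34×67/6 = 12529
∑_{k=1}^{19} k² = 19×20×39/6 = 2470
∑_{k=20}^{33} k² = 12529 - 2470 = 10059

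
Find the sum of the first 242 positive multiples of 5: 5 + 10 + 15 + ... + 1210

Factor out 5: = 5(1 + 2 + ... + 242) = 5 × n(n+1)/2
= 5 × 242×243/2
= 5 × 29403
= 147015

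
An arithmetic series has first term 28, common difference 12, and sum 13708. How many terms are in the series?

Using S = n/2 × [2a + (n-1)d]
13708 = n/2 × [2(28) + (n-1)(12)]
13708 = n/2 × [56 + 12n - 12]
27416 = n × [44 + 12n]
12n² + (44)n - 27416 = 0
Discriminant: Δ = (44)² - 4(12)(-27416) = 1936 + 1315968 = 1317904
√Δ = 1148
n = [-(44) + √Δ] / (2·12) = (-44 + 1148) / 24 = 1104 / 24 = 46
(The negative root is discarded since n must be a positive integer.)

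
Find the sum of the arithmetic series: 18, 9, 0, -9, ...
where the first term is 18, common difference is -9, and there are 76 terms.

Sₙ = n/2 × (first + last)
Last term = a + (n-1)d = 18 + (76-1)×(-9) = -657
S_76 = 76/2 × (18 + (-657))
S_76 = 76/2 × (-639) = -24282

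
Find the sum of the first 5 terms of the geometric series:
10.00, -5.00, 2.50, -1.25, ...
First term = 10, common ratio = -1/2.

Sₙ = a(1 - rⁿ) / (1 - r)
S_5 = 10(1 - (-1/2)^5) / (1 - (-1/2))
S_5 = 10(1 - (-1/32)) / (3/2)
S_5 = 55/8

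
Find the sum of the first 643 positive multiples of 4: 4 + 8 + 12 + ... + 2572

Factor out 4: = 4(1 + 2 + ... + 643) = 4 × n(n+1)/2
= 4 × 643×644/2
= 4 × 207046
= 828184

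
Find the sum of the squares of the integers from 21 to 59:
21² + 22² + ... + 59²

Use ∑_{k=1}^{n} k² = n(n+1)(2n+1)/6, then subtract the first 20 terms.
∑_{k=1}^{59} k² = 59×60×119/6 = 70210
∑_{k=1}^{20} k² = 20×21×41/6 = 2870
∑_{k=21}^{59} k² = 70210 - 2870 = 67340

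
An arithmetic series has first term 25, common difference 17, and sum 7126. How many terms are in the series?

Using S = n/2 × [2a + (n-1)d]
7126 = n/2 × [2(25) + (n-1)(17)]
7126 = n/2 × [50 + 17n - 17]
14252 = n × [33 + 17n]
17n² + (33)n - 14252 = 0
Discriminant: Δ = (33)² - 4(17)(-14252) = 1089 + 969136 = 970225
√Δ = 985
n = [-(33) + √Δ] / (2·17) = (-33 + 985) / 34 = 952 / 34 = 28
(The negative root is discarded since n must be a positive integer.)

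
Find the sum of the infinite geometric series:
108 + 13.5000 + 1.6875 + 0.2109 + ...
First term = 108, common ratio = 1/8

For |r| < 1, S = a / (1 - r)
S = 108 / (1 - (1/8))
S = 108 / (7/8)
S = 864/7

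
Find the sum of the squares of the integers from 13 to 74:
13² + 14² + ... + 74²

Use ∑_{k=1}^{n} k² = n(n+1)(2n+1)/6, then subtract the first 12 terms.
∑_{k=1}^{74} k² = 74×75×149/6 = 137825
∑_{k=1}^{12} k² = 12×13×25/6 = 650
∑_{k=13}^{74} k² = 137825 - 650 = 137175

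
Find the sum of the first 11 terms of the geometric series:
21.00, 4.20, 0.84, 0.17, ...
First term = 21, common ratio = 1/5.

Sₙ = a(1 - rⁿ) / (1 - r)
S_11 = 21(1 - (1/5)^11) / (1 - (1/5))
S_11 = 21(1 - (1/48828125)) / (4/5)
S_11 = 256347651/9765625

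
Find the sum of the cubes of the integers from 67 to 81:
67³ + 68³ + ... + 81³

Use ∑_{k=1}^{n} k³ = [n(n+1)/2]², then subtract the first 66 terms.
∑_{k=1}^{81} k³ = [81×82/2]² = 3321² = 11029041
∑_{k=1}^{66} k³ = [66×67/2]² = 2211² = 4888521
∑_{k=67}^{81} k³ = 11029041 - 4888521 = 6140520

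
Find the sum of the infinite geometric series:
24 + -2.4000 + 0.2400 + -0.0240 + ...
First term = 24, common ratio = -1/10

For |r| < 1, S = a / (1 - r)
S = 24 / (1 - (-1/10))
S = 24 / (11/10)
S = 240/11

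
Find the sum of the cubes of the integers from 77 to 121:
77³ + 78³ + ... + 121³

Use ∑_{k=1}^{n} k³ = [n(n+1)/2]², then subtract the first 76 terms.
∑_{k=1}^{121} k³ = [121×122/2]² = 7381² = 54479161
∑_{k=1}^{76} k³ = [76×77/2]² = 2926² = 8561476
∑_{k=77}^{121} k³ = 54479161 - 8561476 = 45917685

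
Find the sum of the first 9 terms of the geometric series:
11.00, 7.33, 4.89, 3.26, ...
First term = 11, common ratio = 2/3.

Sₙ = a(1 - rⁿ) / (1 - r)
S_9 = 11(1 - (2/3)^9) / (1 - (2/3))
S_9 = 11(1 - (512/19683)) / (1/3)
S_9 = 210881/6561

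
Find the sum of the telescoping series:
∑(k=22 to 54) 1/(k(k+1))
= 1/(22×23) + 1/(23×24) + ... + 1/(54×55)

Partial fractions: 1/(k(k+1)) = 1/k - 1/(k+1)
The series telescopes:
= (1/22 - 1/23) + (1/23 - 1/24) + ... + (1/54 - 1/55)
= 1/22 - 1/55
= 3/110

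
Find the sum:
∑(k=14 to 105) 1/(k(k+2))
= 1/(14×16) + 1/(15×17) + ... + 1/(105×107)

Partial fractions: 1/(k(k+2)) = (1/2)[1/k - 1/(k+2)]
Telescoping leaves the first two and last two terms:
= (1/2)[1/14 + 1/15 - 1/106 - 1/107]
= 71047/1190910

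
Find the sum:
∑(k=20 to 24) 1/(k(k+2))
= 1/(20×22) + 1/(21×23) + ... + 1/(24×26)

Partial fractions: 1/(k(k+2)) = (1/2)[1/k - 1/(k+2)]
Telescoping leaves the first two and last two terms:
= (1/2)[1/20 + 1/21 - 1/25 - 1/26]
= 523/54600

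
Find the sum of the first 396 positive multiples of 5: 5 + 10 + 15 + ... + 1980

Factor out 5: = 5(1 + 2 + ... + 396) = 5 × n(n+1)/2
= 5 × 396×397/2
= 5 × 78606
= 393030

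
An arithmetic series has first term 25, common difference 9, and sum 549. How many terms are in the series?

Using S = n/2 × [2a + (n-1)d]
549 = n/2 × [2(25) + (n-1)(9)]
549 = n/2 × [50 + 9n - 9]
1098 = n × [41 + 9n]
9n² + (41)n - 1098 = 0
Discriminant: Δ = (41)² - 4(9)(-1098) = 1681 + 39528 = 41209
√Δ = 203
n = [-(41) + √Δ] / (2·9) = (-41 + 203) / 18 = 162 / 18 = 9
(The negative root is discarded since n must be a positive integer.)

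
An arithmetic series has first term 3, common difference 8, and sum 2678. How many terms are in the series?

Using S = n/2 × [2a + (n-1)d]
2678 = n/2 × [2(3) + (n-1)(8)]
2678 = n/2 × [6 + 8n - 8]
5356 = n × [-2 + 8n]
8n² + (-2)n - 5356 = 0
Discriminant: Δ = (-2)² - 4(8)(-5356) = 4 + 171392 = 171396
√Δ = 414
n = [-(-2) + √Δ] / (2·8) = (2 + 414) / 16 = 416 / 16 = 26
(The negative root is discarded since n must be a positive integer.)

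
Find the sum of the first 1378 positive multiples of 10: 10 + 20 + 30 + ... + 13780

Factor out 10: = 10(1 + 2 + ... + 1378) = 10 × n(n+1)/2
= 10 × 1378×1379/2
= 10 × 950131
= 9501310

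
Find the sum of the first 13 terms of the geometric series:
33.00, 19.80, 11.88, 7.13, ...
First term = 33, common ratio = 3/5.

Sₙ = a(1 - rⁿ) / (1 - r)
S_13 = 33(1 - (3/5)^13) / (1 - (3/5))
S_13 = 33(1 - (1594323/1220703125)) / (2/5)
S_13 = 20115295233/244140625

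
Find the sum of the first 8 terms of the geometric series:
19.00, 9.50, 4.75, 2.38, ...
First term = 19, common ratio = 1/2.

Sₙ = a(1 - rⁿ) / (1 - r)
S_8 = 19(1 - (1/2)^8) / (1 - (1/2))
S_8 = 19(1 - (1/256)) / (1/2)
S_8 = 4845/128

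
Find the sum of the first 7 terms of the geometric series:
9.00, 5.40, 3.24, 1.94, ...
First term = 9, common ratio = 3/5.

Sₙ = a(1 - rⁿ) / (1 - r)
S_7 = 9(1 - (3/5)^7) / (1 - (3/5))
S_7 = 9(1 - (2187/78125)) / (2/5)
S_7 = 341721/15625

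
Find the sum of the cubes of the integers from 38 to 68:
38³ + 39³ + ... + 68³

Use ∑_{k=1}^{n} k³ = [n(n+1)/2]², then subtract the first 37 terms.
∑_{k=1}^{68} k³ = [68×69/2]² = 2346² = 5503716
∑_{k=1}^{37} k³ = [37×38/2]² = 703² = 494209
∑_{k=38}^{68} k³ = 5503716 - 494209 = 5009507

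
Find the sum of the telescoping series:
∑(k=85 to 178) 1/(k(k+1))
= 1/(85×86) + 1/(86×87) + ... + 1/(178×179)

Partial fractions: 1/(k(k+1)) = 1/k - 1/(k+1)
The series telescopes:
= (1/85 - 1/86) + (1/86 - 1/87) + ... + (1/178 - 1/179)
= 1/85 - 1/179
= 94/15215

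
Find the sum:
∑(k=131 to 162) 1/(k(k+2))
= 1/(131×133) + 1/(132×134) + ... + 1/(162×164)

Partial fractions: 1/(k(k+2)) = (1/2)[1/k - 1/(k+2)]
Telescoping leaves the first two and last two terms:
= (1/2)[1/131 + 1/132 - 1/163 - 1/164]
= 43001/28890609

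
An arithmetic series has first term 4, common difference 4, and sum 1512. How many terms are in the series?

Using S = n/2 × [2a + (n-1)d]
1512 = n/2 × [2(4) + (n-1)(4)]
1512 = n/2 × [8 + 4n - 4]
3024 = n × [4 + 4n]
4n² + (4)n - 3024 = 0
Discriminant: Δ = (4)² - 4(4)(-3024) = 16 + 48384 = 48400
√Δ = 220
n = [-(4) + √Δ] / (2·4) = (-4 + 220) / 8 = 216 / 8 = 27
(The negative root is discarded since n must be a positive integer.)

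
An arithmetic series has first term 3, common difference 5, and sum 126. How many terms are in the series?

Using S = n/2 × [2a + (n-1)d]
126 = n/2 × [2(3) + (n-1)(5)]
126 = n/2 × [6 + 5n - 5]
252 = n × [1 + 5n]
5n² + (1)n - 252 = 0
Discriminant: Δ = (1)² - 4(5)(-252) = 1 + 5040 = 5041
√Δ = 71
n = [-(1) + √Δ] / (2·5) = (-1 + 71) / 10 = 70 / 10 = 7
(The negative root is discarded since n must be a positive integer.)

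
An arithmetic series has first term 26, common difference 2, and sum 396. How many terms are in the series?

Using S = n/2 × [2a + (n-1)d]
396 = n/2 × [2(26) + (n-1)(2)]
396 = n/2 × [52 + 2n - 2]
792 = n × [50 + 2n]
2n² + (50)n - 792 = 0
Discriminant: Δ = (50)² - 4(2)(-792) = 2500 + 6336 = 8836
√Δ = 94
n = [-(50) + √Δ] / (2·2) = (-50 + 94) / 4 = 44 / 4 = 11
(The negative root is discarded since n must be a positive integer.)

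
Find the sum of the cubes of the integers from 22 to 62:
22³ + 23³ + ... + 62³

Use ∑_{k=1}^{n} k³ = [n(n+1)/2]², then subtract the first 21 terms.
∑_{k=1}^{62} k³ = [62×63/2]² = 1953² = 3814209
∑_{k=1}^{21} k³ = [21×22/2]² = 231² = 53361
∑_{k=22}^{62} k³ = 3814209 - 53361 = 3760848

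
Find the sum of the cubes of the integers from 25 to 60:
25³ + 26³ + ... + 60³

Use ∑_{k=1}^{n} k³ = [n(n+1)/2]², then subtract the first 24 terms.
∑_{k=1}^{60} k³ = [60×61/2]² = 1830² = 3348900
∑_{k=1}^{24} k³ = [24×25/2]² = 300² = 90000
∑_{k=25}^{60} k³ = 3348900 - 90000 = 3258900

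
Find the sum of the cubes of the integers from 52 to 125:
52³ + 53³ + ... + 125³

Use ∑_{k=1}^{n} k³ = [n(n+1)/2]², then subtract the first 51 terms.
∑_{k=1}^{125} k³ = [125×126/2]² = 7875² = 62015625
∑_{k=1}^{51} k³ = [51×52/2]² = 1326² = 1758276
∑_{k=52}^{125} k³ = 62015625 - 1758276 = 60257349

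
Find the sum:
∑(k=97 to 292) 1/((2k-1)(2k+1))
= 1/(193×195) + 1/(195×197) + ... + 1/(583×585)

Partial fractions: 1/((2k-1)(2k+1)) = (1/2)[1/(2k-1) - 1/(2k+1)]
The series telescopes:
= (1/2)[1/193 - 1/585]
= 196/112905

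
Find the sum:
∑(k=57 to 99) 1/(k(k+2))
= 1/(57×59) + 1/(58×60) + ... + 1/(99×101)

Partial fractions: 1/(k(k+2)) = (1/2)[1/k - 1/(k+2)]
Telescoping leaves the first two and last two terms:
= (1/2)[1/57 + 1/58 - 1/100 - 1/101]
= 248497/33390600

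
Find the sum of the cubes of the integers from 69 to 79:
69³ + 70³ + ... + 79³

Use ∑_{k=1}^{n} k³ = [n(n+1)/2]², then subtract the first 68 terms.
∑_{k=1}^{79} k³ = [79×80/2]² = 3160² = 9985600
∑_{k=1}^{68} k³ = [68×69/2]² = 2346² = 5503716
∑_{k=69}^{79} k³ = 9985600 - 5503716 = 4481884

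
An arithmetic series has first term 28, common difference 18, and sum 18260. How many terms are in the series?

Using S = n/2 × [2a + (n-1)d]
18260 = n/2 × [2(28) + (n-1)(18)]
18260 = n/2 × [56 + 18n - 18]
36520 = n × [38 + 18n]
18n² + (38)n - 36520 = 0
Discriminant: Δ = (38)² - 4(18)(-36520) = 1444 + 2629440 = 2630884
√Δ = 1622
n = [-(38) + √Δ] / (2·18) = (-38 + 1622) / 36 = 1584 / 36 = 44
(The negative root is discarded since n must be a positive integer.)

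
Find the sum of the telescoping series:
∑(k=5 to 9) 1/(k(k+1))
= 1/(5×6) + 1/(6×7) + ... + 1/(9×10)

Partial fractions: 1/(k(k+1)) = 1/k - 1/(k+1)
The series telescopes:
= (1/5 - 1/6) + (1/6 - 1/7) + ... + (1/9 - 1/10)
= 1/5 - 1/10
= 1/10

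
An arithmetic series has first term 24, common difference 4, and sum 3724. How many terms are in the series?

Using S = n/2 × [2a + (n-1)d]
3724 = n/2 × [2(24) + (n-1)(4)]
3724 = n/2 × [48 + 4n - 4]
7448 = n × [44 + 4n]
4n² + (44)n - 7448 = 0
Discriminant: Δ = (44)² - 4(4)(-7448) = 1936 + 119168 = 121104
√Δ = 348
n = [-(44) + √Δ] / (2·4) = (-44 + 348) / 8 = 304 / 8 = 38
(The negative root is discarded since n must be a positive integer.)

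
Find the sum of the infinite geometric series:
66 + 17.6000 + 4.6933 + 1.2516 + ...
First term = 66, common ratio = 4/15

For |r| < 1, S = a / (1 - r)
S = 66 / (1 - (4/15))
S = 66 / (11/15)
S = 90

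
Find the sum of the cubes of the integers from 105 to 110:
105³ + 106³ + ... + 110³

Use ∑_{k=1}^{n} k³ = [n(n+1)/2]², then subtract the first 104 terms.
∑_{k=1}^{110} k³ = [110×111/2]² = 6105² = 37271025
∑_{k=1}^{104} k³ = [104×105/2]² = 5460² = 29811600
∑_{k=105}^{110} k³ = 37271025 - 29811600 = 7459425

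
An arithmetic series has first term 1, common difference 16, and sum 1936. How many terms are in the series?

Using S = n/2 × [2a + (n-1)d]
1936 = n/2 × [2(1) + (n-1)(16)]
1936 = n/2 × [2 + 16n - 16]
3872 = n × [-14 + 16n]
16n² + (-14)n - 3872 = 0
Discriminant: Δ = (-14)² - 4(16)(-3872) = 196 + 247808 = 248004
√Δ = 498
n = [-(-14) + √Δ] / (2·16) = (14 + 498) / 32 = 512 / 32 = 16
(The negative root is discarded since n must be a positive integer.)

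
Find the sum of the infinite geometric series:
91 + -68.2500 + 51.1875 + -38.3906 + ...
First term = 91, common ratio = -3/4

For |r| < 1, S = a / (1 - r)
S = 91 / (1 - (-3/4))
S = 91 / (7/4)
S = 52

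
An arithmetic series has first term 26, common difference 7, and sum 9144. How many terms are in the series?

Using S = n/2 × [2a + (n-1)d]
9144 = n/2 × [2(26) + (n-1)(7)]
9144 = n/2 × [52 + 7n - 7]
18288 = n × [45 + 7n]
7n² + (45)n - 18288 = 0
Discriminant: Δ = (45)² - 4(7)(-18288) = 2025 + 512064 = 514089
√Δ = 717
n = [-(45) + √Δ] / (2·7) = (-45 + 717) / 14 = 672 / 14 = 48
(The negative root is discarded since n must be a positive integer.)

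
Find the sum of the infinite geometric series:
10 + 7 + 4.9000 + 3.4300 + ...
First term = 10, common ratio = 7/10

For |r| < 1, S = a / (1 - r)
S = 10 / (1 - (7/10))
S = 10 / (3/10)
S = 100/3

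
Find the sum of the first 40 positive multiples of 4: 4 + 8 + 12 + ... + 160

Factor out 4: = 4(1 + 2 + ... + 40) = 4 × n(n+1)/2
= 4 × 40×41/2
= 4 × 820
= 3280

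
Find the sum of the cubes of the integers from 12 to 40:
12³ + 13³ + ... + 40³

Use ∑_{k=1}^{n} k³ = [n(n+1)/2]², then subtract the first 11 terms.
∑_{k=1}^{40} k³ = [40×41/2]² = 820² = 672400
∑_{k=1}^{11} k³ = [11×12/2]² = 66² = 4356
∑_{k=12}^{40} k³ = 672400 - 4356 = 668044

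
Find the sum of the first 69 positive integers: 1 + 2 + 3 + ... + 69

Formula: ∑k = n(n+1)/2
= 69×70/2
= 4830/2
= 2415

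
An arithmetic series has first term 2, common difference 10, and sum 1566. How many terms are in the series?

Using S = n/2 × [2a + (n-1)d]
1566 = n/2 × [2(2) + (n-1)(10)]
1566 = n/2 × [4 + 10n - 10]
3132 = n × [-6 + 10n]
10n² + (-6)n - 3132 = 0
Discriminant: Δ = (-6)² - 4(10)(-3132) = 36 + 125280 = 125316
√Δ = 354
n = [-(-6) + √Δ] / (2·10) = (6 + 354) / 20 = 360 / 20 = 18
(The negative root is discarded since n must be a positive integer.)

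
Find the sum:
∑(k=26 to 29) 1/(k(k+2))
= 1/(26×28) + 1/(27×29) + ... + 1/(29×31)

Partial fractions: 1/(k(k+2)) = (1/2)[1/k - 1/(k+2)]
Telescoping leaves the first two and last two terms:
= (1/2)[1/26 + 1/27 - 1/30 - 1/31]
= 539/108810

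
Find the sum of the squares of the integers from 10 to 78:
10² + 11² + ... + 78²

Use ∑_{k=1}^{n} k² = n(n+1)(2n+1)/6, then subtract the first 9 terms.
∑_{k=1}^{78} k² = 78×79×157/6 = 161239
∑_{k=1}^{9} k² = 9×10×19/6 = 285
∑_{k=10}^{78} k² = 161239 - 285 = 160954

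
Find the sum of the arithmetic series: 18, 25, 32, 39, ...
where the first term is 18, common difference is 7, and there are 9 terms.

Sₙ = n/2 × (first + last)
Last term = a + (n-1)d = 18 + (9-1)×7 = 74
S_9 = 9/2 × (18 + 74)
S_9 = 9/2 × 92 = 414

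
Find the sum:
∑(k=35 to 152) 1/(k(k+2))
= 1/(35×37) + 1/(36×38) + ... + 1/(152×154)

Partial fractions: 1/(k(k+2)) = (1/2)[1/k - 1/(k+2)]
Telescoping leaves the first two and last two terms:
= (1/2)[1/35 + 1/36 - 1/153 - 1/154]
= 10207/471240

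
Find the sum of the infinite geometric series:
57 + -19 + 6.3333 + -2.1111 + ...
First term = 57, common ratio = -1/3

For |r| < 1, S = a / (1 - r)
S = 57 / (1 - (-1/3))
S = 57 / (4/3)
S = 171/4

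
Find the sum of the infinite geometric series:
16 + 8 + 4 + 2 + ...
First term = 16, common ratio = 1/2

For |r| < 1, S = a / (1 - r)
S = 16 / (1 - (1/2))
S = 16 / (1/2)
S = 32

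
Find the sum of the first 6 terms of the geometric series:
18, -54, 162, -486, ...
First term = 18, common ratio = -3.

Sₙ = a(1 - rⁿ) / (1 - r)
S_6 = 18(1 - (-3)^6) / (1 - (-3))
S_6 = 18(1 - 729) / (4)
S_6 = -3276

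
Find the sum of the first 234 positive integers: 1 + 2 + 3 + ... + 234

Formula: ∑k = n(n+1)/2
= 234×235/2
= 54990/2
= 27495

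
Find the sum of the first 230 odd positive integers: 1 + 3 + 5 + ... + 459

Sum of first n odd numbers = n²
= 230²
= 52900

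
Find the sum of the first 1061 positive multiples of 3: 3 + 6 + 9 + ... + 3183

Factor out 3: = 3(1 + 2 + ... + 1061) = 3 × n(n+1)/2
= 3 × 1061×1062/2
= 3 × 563391
= 1690173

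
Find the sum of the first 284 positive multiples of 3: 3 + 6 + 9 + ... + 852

Factor out 3: = 3(1 + 2 + ... + 284) = 3 × n(n+1)/2
= 3 × 284×285/2
= 3 × 40470
= 121410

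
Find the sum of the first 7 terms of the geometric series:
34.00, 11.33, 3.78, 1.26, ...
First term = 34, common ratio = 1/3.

Sₙ = a(1 - rⁿ) / (1 - r)
S_7 = 34(1 - (1/3)^7) / (1 - (1/3))
S_7 = 34(1 - (1/2187)) / (2/3)
S_7 = 37162/729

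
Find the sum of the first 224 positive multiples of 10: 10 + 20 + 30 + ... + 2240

Factor out 10: = 10(1 + 2 + ... + 224) = 10 × n(n+1)/2
= 10 × 224×225/2
= 10 × 25200
= 252000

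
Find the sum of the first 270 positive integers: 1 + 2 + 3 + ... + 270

Formula: ∑k = n(n+1)/2
= 270×271/2
= 73170/2
= 36585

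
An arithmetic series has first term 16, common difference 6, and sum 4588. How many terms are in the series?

Using S = n/2 × [2a + (n-1)d]
4588 = n/2 × [2(16) + (n-1)(6)]
4588 = n/2 × [32 + 6n - 6]
9176 = n × [26 + 6n]
6n² + (26)n - 9176 = 0
Discriminant: Δ = (26)² - 4(6)(-9176) = 676 + 220224 = 220900
√Δ = 470
n = [-(26) + √Δ] / (2·6) = (-26 + 470) / 12 = 444 / 12 = 37
(The negative root is discarded since n must be a positive integer.)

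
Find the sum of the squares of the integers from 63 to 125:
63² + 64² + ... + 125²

Use ∑_{k=1}^{n} k² = n(n+1)(2n+1)/6, then subtract the first 62 terms.
∑_{k=1}^{125} k² = 125×126×251/6 = 658875
∑_{k=1}^{62} k² = 62×63×125/6 = 81375
∑_{k=63}^{125} k² = 658875 - 81375 = 577500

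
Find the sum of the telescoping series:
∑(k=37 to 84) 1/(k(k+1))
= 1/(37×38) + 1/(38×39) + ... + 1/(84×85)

Partial fractions: 1/(k(k+1)) = 1/k - 1/(k+1)
The series telescopes:
= (1/37 - 1/38) + (1/38 - 1/39) + ... + (1/84 - 1/85)
= 1/37 - 1/85
= 48/3145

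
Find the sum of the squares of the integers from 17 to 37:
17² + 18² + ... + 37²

Use ∑_{k=1}^{n} k² = n(n+1)(2n+1)/6, then subtract the first 16 terms.
∑_{k=1}^{37} k² = 37×38×75/6 = 17575
∑_{k=1}^{16} k² = 16×17×33/6 = 1496
∑_{k=17}^{37} k² = 17575 - 1496 = 16079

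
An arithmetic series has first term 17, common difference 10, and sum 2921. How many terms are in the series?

Using S = n/2 × [2a + (n-1)d]
2921 = n/2 × [2(17) + (n-1)(10)]
2921 = n/2 × [34 + 10n - 10]
5842 = n × [24 + 10n]
10n² + (24)n - 5842 = 0
Discriminant: Δ = (24)² - 4(10)(-5842) = 576 + 233680 = 234256
√Δ = 484
n = [-(24) + √Δ] / (2·10) = (-24 + 484) / 20 = 460 / 20 = 23
(The negative root is discarded since n must be a positive integer.)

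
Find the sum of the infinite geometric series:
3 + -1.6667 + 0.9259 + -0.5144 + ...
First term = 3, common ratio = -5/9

For |r| < 1, S = a / (1 - r)
S = 3 / (1 - (-5/9))
S = 3 / (14/9)
S = 27/14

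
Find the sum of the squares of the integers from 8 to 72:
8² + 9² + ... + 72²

Use ∑_{k=1}^{n} k² = n(n+1)(2n+1)/6, then subtract the first 7 terms.
∑_{k=1}^{72} k² = 72×73×145/6 = 127020
∑_{k=1}^{7} k² = 7×8×15/6 = 140
∑_{k=8}^{72} k² = 127020 - 140 = 126880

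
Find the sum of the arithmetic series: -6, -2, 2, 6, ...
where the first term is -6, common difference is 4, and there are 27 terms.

Sₙ = n/2 × (first + last)
Last term = a + (n-1)d = -6 + (27-1)×4 = 98
S_27 = 27/2 × (-6 + 98)
S_27 = 27/2 × 92 = 1242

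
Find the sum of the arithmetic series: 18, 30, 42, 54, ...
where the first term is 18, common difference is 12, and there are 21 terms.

Sₙ = n/2 × (first + last)
Last term = a + (n-1)d = 18 + (21-1)×12 = 258
S_21 = 21/2 × (18 + 258)
S_21 = 21/2 × 276 = 2898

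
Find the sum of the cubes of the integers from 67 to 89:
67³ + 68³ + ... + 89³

Use ∑_{k=1}^{n} k³ = [n(n+1)/2]², then subtract the first 66 terms.
∑_{k=1}^{89} k³ = [89×90/2]² = 4005² = 16040025
∑_{k=1}^{66} k³ = [66×67/2]² = 2211² = 4888521
∑_{k=67}^{89} k³ = 16040025 - 4888521 = 11151504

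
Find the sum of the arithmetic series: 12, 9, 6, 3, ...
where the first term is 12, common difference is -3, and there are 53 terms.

Sₙ = n/2 × (first + last)
Last term = a + (n-1)d = 12 + (53-1)×(-3) = -144
S_53 = 53/2 × (12 + (-144))
S_53 = 53/2 × (-132) = -3498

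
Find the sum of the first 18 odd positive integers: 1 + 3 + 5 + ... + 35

Sum of first n odd numbers = n²
= 18²
= 324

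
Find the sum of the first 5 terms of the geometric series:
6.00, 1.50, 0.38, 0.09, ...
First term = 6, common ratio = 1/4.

Sₙ = a(1 - rⁿ) / (1 - r)
S_5 = 6(1 - (1/4)^5) / (1 - (1/4))
S_5 = 6(1 - (1/1024)) / (3/4)
S_5 = 1023/128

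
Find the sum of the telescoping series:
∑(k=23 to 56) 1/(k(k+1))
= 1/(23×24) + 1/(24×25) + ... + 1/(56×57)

Partial fractions: 1/(k(k+1)) = 1/k - 1/(k+1)
The series telescopes:
= (1/23 - 1/24) + (1/24 - 1/25) + ... + (1/56 - 1/57)
= 1/23 - 1/57
= 34/1311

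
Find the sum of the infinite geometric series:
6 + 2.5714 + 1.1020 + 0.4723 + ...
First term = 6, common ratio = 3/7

For |r| < 1, S = a / (1 - r)
S = 6 / (1 - (3/7))
S = 6 / (4/7)
S = 21/2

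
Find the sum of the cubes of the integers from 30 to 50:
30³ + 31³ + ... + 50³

Use ∑_{k=1}^{n} k³ = [n(n+1)/2]², then subtract the first 29 terms.
∑_{k=1}^{50} k³ = [50×51/2]² = 1275² = 1625625
∑_{k=1}^{29} k³ = [29×30/2]² = 435² = 189225
∑_{k=30}^{50} k³ = 1625625 - 189225 = 1436400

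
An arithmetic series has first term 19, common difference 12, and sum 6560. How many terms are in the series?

Using S = n/2 × [2a + (n-1)d]
6560 = n/2 × [2(19) + (n-1)(12)]
6560 = n/2 × [38 + 12n - 12]
13120 = n × [26 + 12n]
12n² + (26)n - 13120 = 0
Discriminant: Δ = (26)² - 4(12)(-13120) = 676 + 629760 = 630436
√Δ = 794
n = [-(26) + √Δ] / (2·12) = (-26 + 794) / 24 = 768 / 24 = 32
(The negative root is discarded since n must be a positive integer.)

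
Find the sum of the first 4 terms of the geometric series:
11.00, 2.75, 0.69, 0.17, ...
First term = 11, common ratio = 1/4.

Sₙ = a(1 - rⁿ) / (1 - r)
S_4 = 11(1 - (1/4)^4) / (1 - (1/4))
S_4 = 11(1 - (1/256)) / (3/4)
S_4 = 935/64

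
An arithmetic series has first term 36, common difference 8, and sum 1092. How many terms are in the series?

Using S = n/2 × [2a + (n-1)d]
1092 = n/2 × [2(36) + (n-1)(8)]
1092 = n/2 × [72 + 8n - 8]
2184 = n × [64 + 8n]
8n² + (64)n - 2184 = 0
Discriminant: Δ = (64)² - 4(8)(-2184) = 4096 + 69888 = 73984
√Δ = 272
n = [-(64) + √Δ] / (2·8) = (-64 + 272) / 16 = 208 / 16 = 13
(The negative root is discarded since n must be a positive integer.)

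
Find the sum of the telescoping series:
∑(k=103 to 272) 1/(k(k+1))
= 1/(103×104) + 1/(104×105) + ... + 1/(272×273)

Partial fractions: 1/(k(k+1)) = 1/k - 1/(k+1)
The series telescopes:
= (1/103 - 1/104) + (1/104 - 1/105) + ... + (1/272 - 1/273)
= 1/103 - 1/273
= 170/28119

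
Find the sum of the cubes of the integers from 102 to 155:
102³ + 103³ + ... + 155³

Use ∑_{k=1}^{n} k³ = [n(n+1)/2]², then subtract the first 101 terms.
∑_{k=1}^{155} k³ = [155×156/2]² = 12090² = 146168100
∑_{k=1}^{101} k³ = [101×102/2]² = 5151² = 26532801
∑_{k=102}^{155} k³ = 146168100 - 26532801 = 119635299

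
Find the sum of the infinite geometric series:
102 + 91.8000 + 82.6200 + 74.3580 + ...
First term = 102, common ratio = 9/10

For |r| < 1, S = a / (1 - r)
S = 102 / (1 - (9/10))
S = 102 / (1/10)
S = 1020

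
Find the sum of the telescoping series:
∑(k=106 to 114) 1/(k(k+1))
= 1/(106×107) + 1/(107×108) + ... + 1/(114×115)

Partial fractions: 1/(k(k+1)) = 1/k - 1/(k+1)
The series telescopes:
= (1/106 - 1/107) + (1/107 - 1/108) + ... + (1/114 - 1/115)
= 1/106 - 1/115
= 9/12190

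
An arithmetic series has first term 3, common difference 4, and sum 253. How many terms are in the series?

Using S = n/2 × [2a + (n-1)d]
253 = n/2 × [2(3) + (n-1)(4)]
253 = n/2 × [6 + 4n - 4]
506 = n × [2 + 4n]
4n² + (2)n - 506 = 0
Discriminant: Δ = (2)² - 4(4)(-506) = 4 + 8096 = 8100
√Δ = 90
n = [-(2) + √Δ] / (2·4) = (-2 + 90) / 8 = 88 / 8 = 11
(The negative root is discarded since n must be a positive integer.)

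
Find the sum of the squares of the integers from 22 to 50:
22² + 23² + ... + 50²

Use ∑_{k=1}^{n} k² = n(n+1)(2n+1)/6, then subtract the first 21 terms.
∑_{k=1}^{50} k² = 50×51×101/6 = 42925
∑_{k=1}^{21} k² = 21×22×43/6 = 3311
∑_{k=22}^{50} k² = 42925 - 3311 = 39614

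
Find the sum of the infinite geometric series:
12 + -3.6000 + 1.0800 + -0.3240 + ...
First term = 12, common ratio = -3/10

For |r| < 1, S = a / (1 - r)
S = 12 / (1 - (-3/10))
S = 12 / (13/10)
S = 120/13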